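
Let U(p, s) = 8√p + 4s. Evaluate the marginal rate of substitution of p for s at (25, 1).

MRS = 0.2

MU_p = 8/(2√p), MU_s = 4.
MRS = 8/(2√p) ÷ 4.
At (25, 1): MRS = 0.2.
The indifference curve has slope −0.2 at this bundle.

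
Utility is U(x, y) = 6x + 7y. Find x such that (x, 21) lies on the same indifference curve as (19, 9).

x = 5

U(19, 9) = 177.
Set U(x, 21) = 177 and solve.
6x + 7·21 = 177 ⇒ 6x = 30 ⇒ x = 5.
Check: U(5, 21) = 177.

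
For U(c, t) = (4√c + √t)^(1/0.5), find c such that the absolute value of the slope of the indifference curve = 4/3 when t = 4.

c = 36

For CES with ρ = 0.5, MRS = (4/1)·√(t/c).
Setting (4/1)·√(4/c) = 4/3 gives √(4/c) = 1/3, so 4/c = 1/9 and c = 36.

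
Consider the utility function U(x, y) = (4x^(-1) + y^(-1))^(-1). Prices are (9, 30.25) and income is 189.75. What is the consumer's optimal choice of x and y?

For CES with ρ = -1, MRS = (4/1)·(y/x)^2.
Tangency: set MRS = p_x/p_y = 9/30.25 = 36/121.
So (y/x)^2 = 9/121; taking the square root, y/x = 3/11, i.e. y = (3/11)·x.
Substitute into the budget 9·x + 30.25·y = 189.75: 17.25·x = 189.75, so x* = 11 and y* = (3/11)·11 = 3.

x* = 11, y* = 3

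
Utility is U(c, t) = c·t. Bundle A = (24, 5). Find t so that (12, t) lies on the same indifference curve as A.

U(24, 5) = 120.
Set U(12, t) = 120 and solve.
With c = 12: t = 120/12 = 10.
Check: U(12, 10) = 120.

t = 10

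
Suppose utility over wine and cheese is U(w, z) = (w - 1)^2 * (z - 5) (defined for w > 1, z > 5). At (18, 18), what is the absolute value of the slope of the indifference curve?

MU_w = 2·(w−1)·(z−5), MU_z = (w−1)^2.
MRS = (2/1)·(z−5)/(w−1).
At (18, 18): MRS = 26/17.
The indifference curve has slope −26/17 at this bundle.

MRS = 26/17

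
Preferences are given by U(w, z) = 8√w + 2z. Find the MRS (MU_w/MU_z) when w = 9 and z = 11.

MRS = 2/3

MU_w = 8/(2√w), MU_z = 2.
MRS = 8/(2√w) ÷ 2.
At (9, 11): MRS = 2/3.
The indifference curve has slope −2/3 at this bundle.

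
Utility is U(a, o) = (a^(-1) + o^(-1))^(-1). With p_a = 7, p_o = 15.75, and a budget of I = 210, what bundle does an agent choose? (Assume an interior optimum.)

For CES with ρ = -1, MRS = (o/a)^2.
Tangency: set MRS = p_a/p_o = 7/15.75 = 4/9.
So (o/a)^2 = 4/9; taking the square root, o/a = 2/3, i.e. o = (2/3)·a.
Substitute into the budget 7·a + 15.75·o = 210: 17.5·a = 210, so a* = 12 and o* = (2/3)·12 = 8.

a* = 12, o* = 8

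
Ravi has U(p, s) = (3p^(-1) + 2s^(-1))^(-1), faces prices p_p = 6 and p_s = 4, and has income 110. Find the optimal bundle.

p* = 11, s* = 11

For CES with ρ = -1, MRS = (3/2)·(s/p)^2.
Tangency: set MRS = p_p/p_s = 6/4 = 1.5.
So (s/p)^2 = 1; taking the square root, s/p = 1, i.e. s = p.
Substitute into the budget 6·p + 4·s = 110: 10·p = 110, so p* = 11 and s* = 11.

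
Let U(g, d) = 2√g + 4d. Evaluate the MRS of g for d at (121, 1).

MRS = 1/44

MU_g = 2/(2√g), MU_d = 4.
MRS = 2/(2√g) ÷ 4.
At (121, 1): MRS = 1/44.
So at (121, 1) the consumer would give up 1/44 units of d for one more unit of g.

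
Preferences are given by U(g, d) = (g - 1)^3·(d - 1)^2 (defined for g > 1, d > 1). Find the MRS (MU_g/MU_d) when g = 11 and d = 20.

MU_g = 3·(g−1)^2·(d−1)^2, MU_d = 2·(g−1)^3·(d−1).
MRS = (3/2)·(d−1)/(g−1).
At (11, 20): MRS = 2.85.
The indifference curve has slope −2.85 at this bundle.

MRS = 2.85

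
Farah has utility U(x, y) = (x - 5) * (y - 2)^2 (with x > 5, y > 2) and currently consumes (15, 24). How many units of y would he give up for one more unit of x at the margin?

MRS = 1.1

MU_x = (y−2)^2, MU_y = 2·(x−5)·(y−2).
MRS = (1/2)·(y−2)/(x−5).
At (15, 24): MRS = 1.1.
The indifference curve has slope −1.1 at this bundle.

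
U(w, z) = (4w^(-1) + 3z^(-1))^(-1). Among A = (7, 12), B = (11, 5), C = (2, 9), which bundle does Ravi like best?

Bundle A

Evaluate utility at each bundle:
U(A) = 1.217.
U(B) = 1.038.
U(C) = 0.429.
Highest utility is A, so A ≻ B ≻ C.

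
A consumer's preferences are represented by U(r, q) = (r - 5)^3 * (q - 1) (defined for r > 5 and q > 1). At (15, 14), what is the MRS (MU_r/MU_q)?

MU_r = 3·(r−5)^2·(q−1), MU_q = (r−5)^3.
MRS = (3/1)·(q−1)/(r−5).
At (15, 14): MRS = 3.9.
That is, one extra unit of r is worth 3.9 units of q at the margin.

MRS = 3.9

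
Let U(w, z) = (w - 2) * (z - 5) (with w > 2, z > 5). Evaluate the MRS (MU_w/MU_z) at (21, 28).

MU_w = (z−5), MU_z = (w−2).
MRS = (z−5)/(w−2).
At (21, 28): MRS = 23/19.
That is, one extra unit of w is worth 23/19 units of z at the margin.

MRS = 23/19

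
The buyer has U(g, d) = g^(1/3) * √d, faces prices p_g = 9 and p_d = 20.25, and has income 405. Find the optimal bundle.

g* = 18, d* = 12

MU_g = 1/3·g^(-2/3)·√d and MU_d = 0.5·g^(1/3)·d^(-0.5).
MRS = MU_g/MU_d = (2/3)·d/g.
Tangency: set MRS = p_g/p_d = 9/20.25 = 4/9.
So (2/3)·d/g = 4/9, i.e. d = (2/3)·g.
Substitute into the budget 9·g + 20.25·d = 405: 22.5·g = 405, so g* = 18.
Then d* = (2/3)·18 = 12.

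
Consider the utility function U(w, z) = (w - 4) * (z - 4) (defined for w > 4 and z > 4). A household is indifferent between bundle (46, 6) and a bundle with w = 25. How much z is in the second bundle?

z = 8

U(46, 6) = 84.
Set U(25, z) = 84 and solve.
With w = 25: (25 − 4) = 21, so (z − 4) = 84/21 = 4.
So z = 4 + 4 = 8.
Check: U(25, 8) = 84.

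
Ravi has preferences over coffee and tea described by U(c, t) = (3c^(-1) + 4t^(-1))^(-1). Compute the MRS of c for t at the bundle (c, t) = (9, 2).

MRS = 1/27

For CES with ρ = -1, MRS = (3/4)·(t/c)^2.
At (9, 2): MRS = 1/27.
The indifference curve has slope −1/27 at this bundle.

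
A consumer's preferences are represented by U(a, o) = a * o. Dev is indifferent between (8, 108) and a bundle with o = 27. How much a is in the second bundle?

U(8, 108) = 864.
Set U(a, 27) = 864 and solve.
With o = 27: a = 864/27 = 32.
Check: U(32, 27) = 864.

a = 32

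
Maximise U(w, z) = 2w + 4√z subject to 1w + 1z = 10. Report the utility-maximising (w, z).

w* = 9, z* = 1

MU_w = 2, MU_z = 4/(2√z).
MRS = 2 ÷ (4/(2√z)).
Tangency: set MRS = p_w/p_z = 1/1 = 1.
MRS depends only on z: √z = 1 ⇒ √z = 1 ⇒ z* = 1.
From the budget, 1·w = 10 − 1·1 = 9, so w* = 9.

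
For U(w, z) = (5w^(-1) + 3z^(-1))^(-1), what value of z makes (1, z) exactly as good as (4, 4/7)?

z = 2

U depends on (w, z) only through S = 5w^(-1) + 3z^(-1), so equal utility means equal S. At (4, 4/7): S = 6.5.
With w = 1: 5·1^(-1) = 5, so 3z^(-1) = 6.5 − 5 = 1.5, i.e. z^(-1) = 0.5.
Hence z = 1/0.5 = 2.
Check: U(1, 2) = 0.1538.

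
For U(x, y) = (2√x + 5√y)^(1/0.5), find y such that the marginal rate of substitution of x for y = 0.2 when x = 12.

y = 3

For CES with ρ = 0.5, MRS = (2/5)·√(y/x).
Setting (2/5)·√(y/12) = 0.2 gives √(y/12) = 0.5, so y/12 = 0.25 and y = 3.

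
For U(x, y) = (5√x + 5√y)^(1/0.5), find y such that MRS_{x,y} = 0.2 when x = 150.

y = 6

For CES with ρ = 0.5, MRS = √(y/x).
Setting √(y/150) = 0.2 gives y/150 = 1/25 and y = 6.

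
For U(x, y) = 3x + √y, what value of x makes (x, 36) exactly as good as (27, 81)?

x = 28

U(27, 81) = 90.
Set U(x, 36) = 90 and solve.
With y = 36: √36 = 6, so 3x = 90 − 6 = 84 and x = 28.
Check: U(28, 36) = 90.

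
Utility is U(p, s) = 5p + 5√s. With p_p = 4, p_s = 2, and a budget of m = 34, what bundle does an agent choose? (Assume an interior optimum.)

MU_p = 5, MU_s = 5/(2√s).
MRS = 5 ÷ (5/(2√s)).
Tangency: set MRS = p_p/p_s = 4/2 = 2.
MRS depends only on s: 2·√s = 2 ⇒ √s = 2/2 = 1 ⇒ s* = 1.
From the budget, 4·p = 34 − 2·1 = 32, so p* = 8.

p* = 8, s* = 1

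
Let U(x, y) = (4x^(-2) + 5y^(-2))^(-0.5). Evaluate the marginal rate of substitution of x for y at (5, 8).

For CES with ρ = -2, MRS = (4/5)·(y/x)^3.
At (5, 8): MRS = 2048/625.
So at (5, 8) the consumer would give up 2048/625 units of y for one more unit of x.

MRS = 2048/625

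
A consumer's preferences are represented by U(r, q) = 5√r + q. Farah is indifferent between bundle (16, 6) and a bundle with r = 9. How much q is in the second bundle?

q = 11

U(16, 6) = 26.
Set U(9, q) = 26 and solve.
With r = 9: √9 = 3, so q = 26 − 5·3 = 11.
Check: U(9, 11) = 26.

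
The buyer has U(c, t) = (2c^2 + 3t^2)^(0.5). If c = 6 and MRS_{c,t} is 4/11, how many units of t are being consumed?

For CES with ρ = 2, MRS = (2/3)·(t/c)^(-1).
Setting (2/3)·(t/6)^(-1) = 4/11 gives (t/6)^(-1) = 6/11, so t/6 = 11/6 and t = 11.

t = 11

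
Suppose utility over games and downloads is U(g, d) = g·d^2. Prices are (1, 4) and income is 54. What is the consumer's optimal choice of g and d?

g* = 18, d* = 9

MU_g = d^2 and MU_d = 2·g·d.
MRS = MU_g/MU_d = (1/2)·d/g.
Tangency: set MRS = p_g/p_d = 1/4 = 0.25.
So (1/2)·d/g = 0.25, i.e. d = 0.5·g.
Substitute into the budget 1·g + 4·d = 54: 3·g = 54, so g* = 18.
Then d* = 0.5·18 = 9.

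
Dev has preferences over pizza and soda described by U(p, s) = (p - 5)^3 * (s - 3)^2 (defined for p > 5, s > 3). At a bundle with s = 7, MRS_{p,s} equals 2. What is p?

MU_p = 3·(p−5)^2·(s−3)^2, MU_s = 2·(p−5)^3·(s−3).
MRS = (3/2)·(s−3)/(p−5).
Substitute s = 7: MRS = 6/(p − 5). Setting this equal to 2 gives p − 5 = 6/2 = 3, so p = 8.

p = 8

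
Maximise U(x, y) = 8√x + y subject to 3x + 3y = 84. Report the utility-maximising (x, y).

MU_x = 8/(2√x), MU_y = 1.
MRS = 8/(2√x) ÷ 1.
Tangency: set MRS = p_x/p_y = 3/3 = 1.
MRS depends only on x: 4/√x = 1 ⇒ √x = 4/1 = 4 ⇒ x* = 16.
From the budget, 3·y = 84 − 3·16 = 36, so y* = 12.

x* = 16, y* = 12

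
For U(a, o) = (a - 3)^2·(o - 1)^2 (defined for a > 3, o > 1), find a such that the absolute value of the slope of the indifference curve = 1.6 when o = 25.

MU_a = 2·(a−3)·(o−1)^2, MU_o = 2·(a−3)^2·(o−1).
MRS = (o−1)/(a−3).
Substitute o = 25: MRS = 24/(a − 3). Setting this equal to 1.6 gives a − 3 = 24/1.6 = 15, so a = 18.

a = 18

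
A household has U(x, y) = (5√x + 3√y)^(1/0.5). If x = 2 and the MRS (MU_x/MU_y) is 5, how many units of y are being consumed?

For CES with ρ = 0.5, MRS = (5/3)·√(y/x).
Setting (5/3)·√(y/2) = 5 gives √(y/2) = 3, so y/2 = 9 and y = 18.

y = 18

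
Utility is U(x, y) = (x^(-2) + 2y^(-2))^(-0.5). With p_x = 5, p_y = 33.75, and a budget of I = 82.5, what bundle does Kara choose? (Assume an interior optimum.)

For CES with ρ = -2, MRS = (1/2)·(y/x)^3.
Tangency: set MRS = p_x/p_y = 5/33.75 = 4/27.
So (y/x)^3 = 8/27; taking the cube root, y/x = 2/3, i.e. y = (2/3)·x.
Substitute into the budget 5·x + 33.75·y = 82.5: 27.5·x = 82.5, so x* = 3 and y* = (2/3)·3 = 2.

x* = 3, y* = 2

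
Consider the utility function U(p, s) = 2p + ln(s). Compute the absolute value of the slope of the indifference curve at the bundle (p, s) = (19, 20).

MU_p = 2, MU_s = 1/s.
MRS = 2 ÷ (1/s).
At (19, 20): MRS = 40.
The indifference curve has slope −40 at this bundle.

MRS = 40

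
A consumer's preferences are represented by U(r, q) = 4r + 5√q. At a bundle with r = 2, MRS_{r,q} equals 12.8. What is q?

MU_r = 4, MU_q = 5/(2√q).
MRS = 4 ÷ (5/(2√q)).
MRS depends only on q: 1.6·√q = 12.8 ⇒ √q = 12.8/1.6 = 8 ⇒ q = 64.

q = 64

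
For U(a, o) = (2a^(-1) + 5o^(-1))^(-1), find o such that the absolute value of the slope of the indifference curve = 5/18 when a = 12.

o = 10

For CES with ρ = -1, MRS = (2/5)·(o/a)^2.
Setting (2/5)·(o/12)^2 = 5/18 gives (o/12)^2 = 25/36, so o/12 = 5/6 and o = 10.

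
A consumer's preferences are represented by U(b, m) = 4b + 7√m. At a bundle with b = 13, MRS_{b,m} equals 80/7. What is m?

MU_b = 4, MU_m = 7/(2√m).
MRS = 4 ÷ (7/(2√m)).
MRS depends only on m: (8/7)·√m = 80/7 ⇒ √m = (80/7)/(8/7) = 10 ⇒ m = 100.

m = 100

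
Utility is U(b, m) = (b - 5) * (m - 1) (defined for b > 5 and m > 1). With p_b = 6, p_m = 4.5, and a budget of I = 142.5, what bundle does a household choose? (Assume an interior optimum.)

b* = 14, m* = 13

MU_b = (m−1), MU_m = (b−5).
MRS = (m−1)/(b−5).
Tangency: set MRS = p_b/p_m = 6/4.5 = 4/3.
So (m − 1)/(b − 5) = 4/3, i.e. (m − 1) = (4/3)·(b − 5).
Rewrite the budget in excess-of-subsistence terms: 6·(b − 5) + 4.5·(m − 1) = 142.5 − 6·5 − 4.5·1 = 108.
Substituting, 12·(b − 5) = 108, so b − 5 = 9 and b* = 14.
Then m − 1 = (4/3)·9 = 12, so m* = 13.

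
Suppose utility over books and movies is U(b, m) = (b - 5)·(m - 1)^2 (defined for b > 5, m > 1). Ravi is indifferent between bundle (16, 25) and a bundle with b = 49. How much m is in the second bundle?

U(16, 25) = 6336.
Set U(49, m) = 6336 and solve.
With b = 49: (49 − 5) = 44, so (m − 1)^2 = 6336/44 = 144.
Taking the square root (with m > 1): m − 1 = 12, so m = 13.
Check: U(49, 13) = 6336.

m = 13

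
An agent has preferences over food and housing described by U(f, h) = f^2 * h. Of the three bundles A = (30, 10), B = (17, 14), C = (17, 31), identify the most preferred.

Bundle A

Evaluate utility at each bundle:
U(A) = 9000.
U(B) = 4046.
U(C) = 8959.
Highest utility is A, so A ≻ C ≻ B.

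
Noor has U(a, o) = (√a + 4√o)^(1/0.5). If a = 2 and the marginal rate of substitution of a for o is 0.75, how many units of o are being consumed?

For CES with ρ = 0.5, MRS = (1/4)·√(o/a).
Setting (1/4)·√(o/2) = 0.75 gives √(o/2) = 3, so o/2 = 9 and o = 18.

o = 18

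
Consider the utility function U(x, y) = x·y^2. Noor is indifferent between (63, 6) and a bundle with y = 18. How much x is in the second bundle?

U(63, 6) = 2268.
Set U(x, 18) = 2268 and solve.
With y = 18: 18^2 = 324, so x = 2268/324 = 7.
Check: U(7, 18) = 2268.

x = 7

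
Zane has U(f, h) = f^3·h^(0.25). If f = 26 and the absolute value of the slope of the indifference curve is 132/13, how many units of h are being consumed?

h = 22

MU_f = 3·f^2·h^(0.25) and MU_h = 0.25·f^3·h^(-0.75).
MRS = MU_f/MU_h = (12)·h/f.
Substitute f = 26: MRS = h/(13/6). Setting h/(13/6) = 132/13 gives h = (132/13)·(13/6) = 22.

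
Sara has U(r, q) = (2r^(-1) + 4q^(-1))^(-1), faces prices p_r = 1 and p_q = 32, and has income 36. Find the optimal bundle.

r* = 4, q* = 1

For CES with ρ = -1, MRS = (2/4)·(q/r)^2.
Tangency: set MRS = p_r/p_q = 1/32.
So (q/r)^2 = 1/16; taking the square root, q/r = 0.25, i.e. q = 0.25·r.
Substitute into the budget 1·r + 32·q = 36: 9·r = 36, so r* = 4 and q* = 0.25·4 = 1.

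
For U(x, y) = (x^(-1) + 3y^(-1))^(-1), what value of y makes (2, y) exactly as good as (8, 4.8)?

y = 12

U depends on (x, y) only through S = x^(-1) + 3y^(-1), so equal utility means equal S. At (8, 4.8): S = 0.75.
With x = 2: 2^(-1) = 0.5, so 3y^(-1) = 0.75 − 0.5 = 0.25, i.e. y^(-1) = 1/12.
Hence y = 1/(1/12) = 12.
Check: U(2, 12) = 1.3333.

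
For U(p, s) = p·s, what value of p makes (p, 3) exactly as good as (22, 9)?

p = 66

U(22, 9) = 198.
Set U(p, 3) = 198 and solve.
With s = 3: p = 198/3 = 66.
Check: U(66, 3) = 198.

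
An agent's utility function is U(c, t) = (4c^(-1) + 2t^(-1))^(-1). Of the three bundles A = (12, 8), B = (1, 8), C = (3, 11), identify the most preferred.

Evaluate utility at each bundle:
U(A) = 1.714.
U(B) = 0.235.
U(C) = 0.660.
Highest utility is A, so A ≻ C ≻ B.

Bundle A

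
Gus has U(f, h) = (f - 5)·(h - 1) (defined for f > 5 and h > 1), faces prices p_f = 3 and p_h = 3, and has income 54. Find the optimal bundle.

f* = 11, h* = 7

MU_f = (h−1), MU_h = (f−5).
MRS = (h−1)/(f−5).
Tangency: set MRS = p_f/p_h = 3/3 = 1.
So (h − 1)/(f − 5) = 1, i.e. (h − 1) = (f − 5).
Rewrite the budget in excess-of-subsistence terms: 3·(f − 5) + 3·(h − 1) = 54 − 3·5 − 3·1 = 36.
Substituting, 6·(f − 5) = 36, so f − 5 = 6 and f* = 11.
Then h − 1 = 6, so h* = 7.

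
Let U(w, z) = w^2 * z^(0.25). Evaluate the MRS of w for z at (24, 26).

MU_w = 2·w·z^(0.25) and MU_z = 0.25·w^2·z^(-0.75).
MRS = MU_w/MU_z = (8)·z/w.
At (24, 26): MRS = 26/3.
The indifference curve has slope −26/3 at this bundle.

MRS = 26/3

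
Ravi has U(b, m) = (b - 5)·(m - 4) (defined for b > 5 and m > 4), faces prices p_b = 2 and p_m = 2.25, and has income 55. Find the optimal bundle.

b* = 14, m* = 12

MU_b = (m−4), MU_m = (b−5).
MRS = (m−4)/(b−5).
Tangency: set MRS = p_b/p_m = 2/2.25 = 8/9.
So (m − 4)/(b − 5) = 8/9, i.e. (m − 4) = (8/9)·(b − 5).
Rewrite the budget in excess-of-subsistence terms: 2·(b − 5) + 2.25·(m − 4) = 55 − 2·5 − 2.25·4 = 36.
Substituting, 4·(b − 5) = 36, so b − 5 = 9 and b* = 14.
Then m − 4 = (8/9)·9 = 8, so m* = 12.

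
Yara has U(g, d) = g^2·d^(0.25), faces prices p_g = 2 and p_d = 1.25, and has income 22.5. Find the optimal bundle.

MU_g = 2·g·d^(0.25) and MU_d = 0.25·g^2·d^(-0.75).
MRS = MU_g/MU_d = (8)·d/g.
Tangency: set MRS = p_g/p_d = 2/1.25 = 1.6.
So (8)·d/g = 1.6, i.e. d = 0.2·g.
Substitute into the budget 2·g + 1.25·d = 22.5: 2.25·g = 22.5, so g* = 10.
Then d* = 0.2·10 = 2.

g* = 10, d* = 2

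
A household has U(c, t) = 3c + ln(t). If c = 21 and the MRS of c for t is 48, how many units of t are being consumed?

MU_c = 3, MU_t = 1/t.
MRS = 3 ÷ (1/t).
MRS depends only on t: 3·t = 48 ⇒ t = 48/3 = 16.

t = 16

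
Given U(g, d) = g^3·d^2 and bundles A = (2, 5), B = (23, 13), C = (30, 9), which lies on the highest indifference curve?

Evaluate utility at each bundle:
U(A) = 200.
U(B) = 2056223.
U(C) = 2187000.
Highest utility is C, so C ≻ B ≻ A.

Bundle C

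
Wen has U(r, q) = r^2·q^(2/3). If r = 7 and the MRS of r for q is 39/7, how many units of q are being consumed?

MU_r = 2·r·q^(2/3) and MU_q = 2/3·r^2·q^(-1/3).
MRS = MU_r/MU_q = (3)·q/r.
Substitute r = 7: MRS = q/(7/3). Setting q/(7/3) = 39/7 gives q = (39/7)·(7/3) = 13.

q = 13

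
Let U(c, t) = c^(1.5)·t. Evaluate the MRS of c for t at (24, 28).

MU_c = 1.5·√c·t and MU_t = c^(1.5).
MRS = MU_c/MU_t = (1.5)·t/c.
At (24, 28): MRS = 1.75.
That is, one extra unit of c is worth 1.75 units of t at the margin.

MRS = 1.75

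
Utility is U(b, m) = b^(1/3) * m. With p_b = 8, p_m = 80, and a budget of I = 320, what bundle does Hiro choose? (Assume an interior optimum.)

MU_b = 1/3·b^(-2/3)·m and MU_m = b^(1/3).
MRS = MU_b/MU_m = (1/3)·m/b.
Tangency: set MRS = p_b/p_m = 8/80 = 0.1.
So (1/3)·m/b = 0.1, i.e. m = 0.3·b.
Substitute into the budget 8·b + 80·m = 320: 32·b = 320, so b* = 10.
Then m* = 0.3·10 = 3.

b* = 10, m* = 3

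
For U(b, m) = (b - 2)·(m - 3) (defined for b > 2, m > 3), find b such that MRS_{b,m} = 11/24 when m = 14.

MU_b = (m−3), MU_m = (b−2).
MRS = (m−3)/(b−2).
Substitute m = 14: MRS = 11/(b − 2). Setting this equal to 11/24 gives b − 2 = 11/(11/24) = 24, so b = 26.

b = 26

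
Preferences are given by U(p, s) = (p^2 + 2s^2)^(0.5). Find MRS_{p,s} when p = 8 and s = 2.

For CES with ρ = 2, MRS = (1/2)·(s/p)^(-1).
At (8, 2): MRS = 2.
That is, one extra unit of p is worth 2 units of s at the margin.

MRS = 2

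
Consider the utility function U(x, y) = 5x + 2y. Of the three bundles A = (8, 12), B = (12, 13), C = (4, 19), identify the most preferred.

Bundle B

Evaluate utility at each bundle:
U(A) = 64.
U(B) = 86.
U(C) = 58.
Highest utility is B, so B ≻ A ≻ C.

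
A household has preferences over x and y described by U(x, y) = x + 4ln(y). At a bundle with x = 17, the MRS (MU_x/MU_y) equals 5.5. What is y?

y = 22

MU_x = 1, MU_y = 4/y.
MRS = 1 ÷ (4/y).
MRS depends only on y: 0.25·y = 5.5 ⇒ y = 5.5/0.25 = 22.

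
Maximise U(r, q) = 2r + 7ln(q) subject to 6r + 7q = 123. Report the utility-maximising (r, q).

MU_r = 2, MU_q = 7/q.
MRS = 2 ÷ (7/q).
Tangency: set MRS = p_r/p_q = 6/7.
MRS depends only on q: (2/7)·q = 6/7 ⇒ q* = (6/7)/(2/7) = 3.
From the budget, 6·r = 123 − 7·3 = 102, so r* = 17.

r* = 17, q* = 3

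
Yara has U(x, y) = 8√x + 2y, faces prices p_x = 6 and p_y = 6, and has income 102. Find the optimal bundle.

MU_x = 8/(2√x), MU_y = 2.
MRS = 8/(2√x) ÷ 2.
Tangency: set MRS = p_x/p_y = 6/6 = 1.
MRS depends only on x: 2/√x = 1 ⇒ √x = 2/1 = 2 ⇒ x* = 4.
From the budget, 6·y = 102 − 6·4 = 78, so y* = 13.

x* = 4, y* = 13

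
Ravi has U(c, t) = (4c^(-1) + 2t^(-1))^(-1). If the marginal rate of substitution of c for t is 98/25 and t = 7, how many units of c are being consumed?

For CES with ρ = -1, MRS = (4/2)·(t/c)^2.
Setting (4/2)·(7/c)^2 = 98/25 gives (7/c)^2 = 49/25, so 7/c = 1.4 and c = 5.

c = 5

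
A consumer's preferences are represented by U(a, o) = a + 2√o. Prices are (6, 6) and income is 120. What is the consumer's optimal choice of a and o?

MU_a = 1, MU_o = 2/(2√o).
MRS = 1 ÷ (2/(2√o)).
Tangency: set MRS = p_a/p_o = 6/6 = 1.
MRS depends only on o: √o = 1 ⇒ √o = 1 ⇒ o* = 1.
From the budget, 6·a = 120 − 6·1 = 114, so a* = 19.

a* = 19, o* = 1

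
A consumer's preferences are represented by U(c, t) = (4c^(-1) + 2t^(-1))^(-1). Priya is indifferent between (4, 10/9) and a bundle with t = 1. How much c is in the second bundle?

U depends on (c, t) only through S = 4c^(-1) + 2t^(-1), so equal utility means equal S. At (4, 10/9): S = 2.8.
With t = 1: 2·1^(-1) = 2, so 4c^(-1) = 2.8 − 2 = 0.8, i.e. c^(-1) = 0.2.
Hence c = 1/0.2 = 5.
Check: U(5, 1) = 0.3571.

c = 5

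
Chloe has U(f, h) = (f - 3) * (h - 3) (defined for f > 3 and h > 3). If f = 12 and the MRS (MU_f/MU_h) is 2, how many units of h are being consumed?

MU_f = (h−3), MU_h = (f−3).
MRS = (h−3)/(f−3).
Substitute f = 12: MRS = (h − 3)/9. Setting this equal to 2 gives h − 3 = 2·9 = 18, so h = 21.

h = 21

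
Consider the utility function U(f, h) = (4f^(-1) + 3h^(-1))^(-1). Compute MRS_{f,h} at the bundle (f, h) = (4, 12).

MRS = 12

For CES with ρ = -1, MRS = (4/3)·(h/f)^2.
At (4, 12): MRS = 12.
So at (4, 12) the consumer would give up 12 units of h for one more unit of f.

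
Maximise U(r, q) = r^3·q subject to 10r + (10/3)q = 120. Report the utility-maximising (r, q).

r* = 9, q* = 9

MU_r = 3·r^2·q and MU_q = r^3.
MRS = MU_r/MU_q = (3/1)·q/r.
Tangency: set MRS = p_r/p_q = 10/(10/3) = 3.
So (3/1)·q/r = 3, i.e. q = r.
Substitute into the budget 10·r + (10/3)·q = 120: (40/3)·r = 120, so r* = 9.
Then q* = 9.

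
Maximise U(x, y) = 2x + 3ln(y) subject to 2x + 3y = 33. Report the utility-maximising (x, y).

MU_x = 2, MU_y = 3/y.
MRS = 2 ÷ (3/y).
Tangency: set MRS = p_x/p_y = 2/3.
MRS depends only on y: (2/3)·y = 2/3 ⇒ y* = (2/3)/(2/3) = 1.
From the budget, 2·x = 33 − 3·1 = 30, so x* = 15.

x* = 15, y* = 1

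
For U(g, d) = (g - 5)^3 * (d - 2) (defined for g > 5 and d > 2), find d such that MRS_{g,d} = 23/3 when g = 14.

MU_g = 3·(g−5)^2·(d−2), MU_d = (g−5)^3.
MRS = (3/1)·(d−2)/(g−5).
Substitute g = 14: MRS = (d − 2)/3. Setting this equal to 23/3 gives d − 2 = (23/3)·3 = 23, so d = 25.

d = 25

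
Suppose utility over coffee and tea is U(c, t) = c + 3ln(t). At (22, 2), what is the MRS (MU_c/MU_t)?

MRS = 2/3

MU_c = 1, MU_t = 3/t.
MRS = 1 ÷ (3/t).
At (22, 2): MRS = 2/3.
So at (22, 2) the consumer would give up 2/3 units of t for one more unit of c.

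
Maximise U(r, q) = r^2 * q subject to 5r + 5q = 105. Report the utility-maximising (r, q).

MU_r = 2·r·q and MU_q = r^2.
MRS = MU_r/MU_q = (2/1)·q/r.
Tangency: set MRS = p_r/p_q = 5/5 = 1.
So (2/1)·q/r = 1, i.e. q = 0.5·r.
Substitute into the budget 5·r + 5·q = 105: 7.5·r = 105, so r* = 14.
Then q* = 0.5·14 = 7.

r* = 14, q* = 7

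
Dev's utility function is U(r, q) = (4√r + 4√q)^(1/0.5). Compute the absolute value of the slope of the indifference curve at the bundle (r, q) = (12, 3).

For CES with ρ = 0.5, MRS = √(q/r).
At (12, 3): MRS = 0.5.
That is, one extra unit of r is worth 0.5 units of q at the margin.

MRS = 0.5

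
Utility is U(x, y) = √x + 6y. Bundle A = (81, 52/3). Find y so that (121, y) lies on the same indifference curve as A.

U(81, 52/3) = 113.
Set U(121, y) = 113 and solve.
With x = 121: √121 = 11, so 6y = 113 − 11 = 102 and y = 17.
Check: U(121, 17) = 113.

y = 17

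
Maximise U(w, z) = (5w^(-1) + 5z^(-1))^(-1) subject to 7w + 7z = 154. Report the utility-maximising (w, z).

w* = 11, z* = 11

For CES with ρ = -1, MRS = (z/w)^2.
Tangency: set MRS = p_w/p_z = 7/7 = 1.
So (z/w)^2 = 1; taking the square root, z/w = 1, i.e. z = w.
Substitute into the budget 7·w + 7·z = 154: 14·w = 154, so w* = 11 and z* = 11.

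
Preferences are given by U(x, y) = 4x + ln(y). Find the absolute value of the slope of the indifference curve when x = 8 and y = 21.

MRS = 84

MU_x = 4, MU_y = 1/y.
MRS = 4 ÷ (1/y).
At (8, 21): MRS = 84.
The indifference curve has slope −84 at this bundle.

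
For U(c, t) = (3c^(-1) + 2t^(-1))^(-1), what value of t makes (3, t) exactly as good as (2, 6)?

U depends on (c, t) only through S = 3c^(-1) + 2t^(-1), so equal utility means equal S. At (2, 6): S = 11/6.
With c = 3: 3·3^(-1) = 1, so 2t^(-1) = 11/6 − 1 = 5/6, i.e. t^(-1) = 5/12.
Hence t = 1/(5/12) = 2.4.
Check: U(3, 2.4) = 0.5455.

t = 2.4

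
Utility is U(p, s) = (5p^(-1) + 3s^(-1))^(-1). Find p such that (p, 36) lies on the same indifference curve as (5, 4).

U depends on (p, s) only through S = 5p^(-1) + 3s^(-1), so equal utility means equal S. At (5, 4): S = 1.75.
With s = 36: 3·36^(-1) = 1/12, so 5p^(-1) = 1.75 − 1/12 = 5/3, i.e. p^(-1) = 1/3.
Hence p = 1/(1/3) = 3.
Check: U(3, 36) = 0.5714.

p = 3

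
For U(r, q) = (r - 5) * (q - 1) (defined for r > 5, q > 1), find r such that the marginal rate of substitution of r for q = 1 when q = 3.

r = 7

MU_r = (q−1), MU_q = (r−5).
MRS = (q−1)/(r−5).
Substitute q = 3: MRS = 2/(r − 5). Setting this equal to 1 gives r − 5 = 2/1 = 2, so r = 7.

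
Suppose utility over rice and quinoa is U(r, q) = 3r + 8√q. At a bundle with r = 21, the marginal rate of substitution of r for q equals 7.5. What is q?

q = 100

MU_r = 3, MU_q = 8/(2√q).
MRS = 3 ÷ (8/(2√q)).
MRS depends only on q: 0.75·√q = 7.5 ⇒ √q = 7.5/0.75 = 10 ⇒ q = 100.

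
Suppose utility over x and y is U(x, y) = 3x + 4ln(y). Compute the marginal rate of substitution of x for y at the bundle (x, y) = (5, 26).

MU_x = 3, MU_y = 4/y.
MRS = 3 ÷ (4/y).
At (5, 26): MRS = 19.5.
That is, one extra unit of x is worth 19.5 units of y at the margin.

MRS = 19.5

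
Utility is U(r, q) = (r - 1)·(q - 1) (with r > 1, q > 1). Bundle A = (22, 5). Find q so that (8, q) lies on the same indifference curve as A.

q = 13

U(22, 5) = 84.
Set U(8, q) = 84 and solve.
With r = 8: (8 − 1) = 7, so (q − 1) = 84/7 = 12.
So q = 1 + 12 = 13.
Check: U(8, 13) = 84.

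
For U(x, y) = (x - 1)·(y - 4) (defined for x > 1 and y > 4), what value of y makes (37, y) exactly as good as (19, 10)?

U(19, 10) = 108.
Set U(37, y) = 108 and solve.
With x = 37: (37 − 1) = 36, so (y − 4) = 108/36 = 3.
So y = 4 + 3 = 7.
Check: U(37, 7) = 108.

y = 7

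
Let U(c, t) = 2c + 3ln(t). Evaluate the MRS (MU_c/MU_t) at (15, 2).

MRS = 4/3

MU_c = 2, MU_t = 3/t.
MRS = 2 ÷ (3/t).
At (15, 2): MRS = 4/3.
That is, one extra unit of c is worth 4/3 units of t at the margin.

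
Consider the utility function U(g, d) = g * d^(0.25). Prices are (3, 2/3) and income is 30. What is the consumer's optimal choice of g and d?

g* = 8, d* = 9

MU_g = d^(0.25) and MU_d = 0.25·g·d^(-0.75).
MRS = MU_g/MU_d = (4)·d/g.
Tangency: set MRS = p_g/p_d = 3/(2/3) = 4.5.
So (4)·d/g = 4.5, i.e. d = 1.125·g.
Substitute into the budget 3·g + (2/3)·d = 30: 3.75·g = 30, so g* = 8.
Then d* = 1.125·8 = 9.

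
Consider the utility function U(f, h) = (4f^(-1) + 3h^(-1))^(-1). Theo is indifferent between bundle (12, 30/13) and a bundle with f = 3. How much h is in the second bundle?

h = 10

U depends on (f, h) only through S = 4f^(-1) + 3h^(-1), so equal utility means equal S. At (12, 30/13): S = 49/30.
With f = 3: 4·3^(-1) = 4/3, so 3h^(-1) = 49/30 − 4/3 = 0.3, i.e. h^(-1) = 0.1.
Hence h = 1/0.1 = 10.
Check: U(3, 10) = 0.6122.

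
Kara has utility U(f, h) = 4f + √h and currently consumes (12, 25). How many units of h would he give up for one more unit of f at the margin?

MU_f = 4, MU_h = 1/(2√h).
MRS = 4 ÷ (1/(2√h)).
At (12, 25): MRS = 40.
That is, one extra unit of f is worth 40 units of h at the margin.

MRS = 40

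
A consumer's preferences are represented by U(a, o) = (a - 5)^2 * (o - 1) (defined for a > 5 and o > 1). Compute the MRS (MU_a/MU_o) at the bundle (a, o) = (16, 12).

MU_a = 2·(a−5)·(o−1), MU_o = (a−5)^2.
MRS = (2/1)·(o−1)/(a−5).
At (16, 12): MRS = 2.
The indifference curve has slope −2 at this bundle.

MRS = 2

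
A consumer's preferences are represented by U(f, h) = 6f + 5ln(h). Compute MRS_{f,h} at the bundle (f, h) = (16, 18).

MRS = 21.6

MU_f = 6, MU_h = 5/h.
MRS = 6 ÷ (5/h).
At (16, 18): MRS = 21.6.
The indifference curve has slope −21.6 at this bundle.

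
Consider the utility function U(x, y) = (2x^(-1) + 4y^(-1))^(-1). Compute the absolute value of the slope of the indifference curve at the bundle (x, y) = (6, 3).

MRS = 0.125

For CES with ρ = -1, MRS = (2/4)·(y/x)^2.
At (6, 3): MRS = 0.125.
So at (6, 3) the consumer would give up 0.125 units of y for one more unit of x.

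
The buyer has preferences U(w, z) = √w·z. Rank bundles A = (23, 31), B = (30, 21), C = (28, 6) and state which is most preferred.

Evaluate utility at each bundle:
U(A) = 148.671.
U(B) = 115.022.
U(C) = 31.749.
Highest utility is A, so A ≻ B ≻ C.

Bundle A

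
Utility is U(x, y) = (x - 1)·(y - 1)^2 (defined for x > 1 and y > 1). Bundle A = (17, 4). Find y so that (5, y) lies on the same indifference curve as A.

y = 7

U(17, 4) = 144.
Set U(5, y) = 144 and solve.
With x = 5: (5 − 1) = 4, so (y − 1)^2 = 144/4 = 36.
Taking the square root (with y > 1): y − 1 = 6, so y = 7.
Check: U(5, 7) = 144.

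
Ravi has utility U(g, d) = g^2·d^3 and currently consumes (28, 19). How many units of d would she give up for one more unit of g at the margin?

MU_g = 2·g·d^3 and MU_d = 3·g^2·d^2.
MRS = MU_g/MU_d = (2/3)·d/g.
At (28, 19): MRS = 19/42.
The indifference curve has slope −19/42 at this bundle.

MRS = 19/42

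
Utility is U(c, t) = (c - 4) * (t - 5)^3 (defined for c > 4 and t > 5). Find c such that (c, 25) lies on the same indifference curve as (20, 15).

U(20, 15) = 16000.
Set U(c, 25) = 16000 and solve.
With t = 25: (25 − 5)^3 = 8000, so (c − 4) = 16000/8000 = 2.
So c = 4 + 2 = 6.
Check: U(6, 25) = 16000.

c = 6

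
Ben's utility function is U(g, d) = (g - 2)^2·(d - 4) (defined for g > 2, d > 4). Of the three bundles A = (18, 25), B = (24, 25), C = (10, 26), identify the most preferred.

Bundle B

Evaluate utility at each bundle:
U(A) = 5376.
U(B) = 10164.
U(C) = 1408.
Highest utility is B, so B ≻ A ≻ C.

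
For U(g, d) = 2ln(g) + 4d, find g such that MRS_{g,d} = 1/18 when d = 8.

g = 9

MU_g = 2/g, MU_d = 4.
MRS = 2/g ÷ 4.
MRS depends only on g: 0.5/g = 1/18 ⇒ g = 0.5/(1/18) = 9.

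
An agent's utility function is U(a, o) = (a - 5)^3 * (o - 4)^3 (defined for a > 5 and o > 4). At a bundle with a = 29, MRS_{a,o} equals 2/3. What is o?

o = 20

MU_a = 3·(a−5)^2·(o−4)^3, MU_o = 3·(a−5)^3·(o−4)^2.
MRS = (o−4)/(a−5).
Substitute a = 29: MRS = (o − 4)/24. Setting this equal to 2/3 gives o − 4 = (2/3)·24 = 16, so o = 20.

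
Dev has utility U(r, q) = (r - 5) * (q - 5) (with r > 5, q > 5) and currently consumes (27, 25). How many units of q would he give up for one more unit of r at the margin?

MU_r = (q−5), MU_q = (r−5).
MRS = (q−5)/(r−5).
At (27, 25): MRS = 10/11.
The indifference curve has slope −10/11 at this bundle.

MRS = 10/11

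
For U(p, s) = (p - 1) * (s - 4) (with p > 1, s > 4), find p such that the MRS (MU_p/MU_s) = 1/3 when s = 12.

MU_p = (s−4), MU_s = (p−1).
MRS = (s−4)/(p−1).
Substitute s = 12: MRS = 8/(p − 1). Setting this equal to 1/3 gives p − 1 = 8/(1/3) = 24, so p = 25.

p = 25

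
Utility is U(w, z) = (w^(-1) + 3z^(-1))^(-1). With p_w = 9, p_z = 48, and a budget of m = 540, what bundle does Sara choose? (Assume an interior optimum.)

w* = 12, z* = 9

For CES with ρ = -1, MRS = (1/3)·(z/w)^2.
Tangency: set MRS = p_w/p_z = 9/48 = 3/16.
So (z/w)^2 = 9/16; taking the square root, z/w = 0.75, i.e. z = 0.75·w.
Substitute into the budget 9·w + 48·z = 540: 45·w = 540, so w* = 12 and z* = 0.75·12 = 9.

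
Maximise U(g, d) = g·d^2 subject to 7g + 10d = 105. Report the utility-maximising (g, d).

MU_g = d^2 and MU_d = 2·g·d.
MRS = MU_g/MU_d = (1/2)·d/g.
Tangency: set MRS = p_g/p_d = 7/10 = 0.7.
So (1/2)·d/g = 0.7, i.e. d = 1.4·g.
Substitute into the budget 7·g + 10·d = 105: 21·g = 105, so g* = 5.
Then d* = 1.4·5 = 7.

g* = 5, d* = 7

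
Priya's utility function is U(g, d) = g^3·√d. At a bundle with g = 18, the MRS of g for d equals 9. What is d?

MU_g = 3·g^2·√d and MU_d = 0.5·g^3·d^(-0.5).
MRS = MU_g/MU_d = (6)·d/g.
Substitute g = 18: MRS = d/3. Setting d/3 = 9 gives d = 9·3 = 27.

d = 27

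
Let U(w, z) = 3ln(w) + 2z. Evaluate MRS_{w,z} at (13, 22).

MRS = 3/26

MU_w = 3/w, MU_z = 2.
MRS = 3/w ÷ 2.
At (13, 22): MRS = 3/26.
So at (13, 22) the consumer would give up 3/26 units of z for one more unit of w.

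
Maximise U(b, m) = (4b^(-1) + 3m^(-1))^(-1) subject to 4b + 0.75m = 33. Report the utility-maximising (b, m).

b* = 6, m* = 12

For CES with ρ = -1, MRS = (4/3)·(m/b)^2.
Tangency: set MRS = p_b/p_m = 4/0.75 = 16/3.
So (m/b)^2 = 4; taking the square root, m/b = 2, i.e. m = 2·b.
Substitute into the budget 4·b + 0.75·m = 33: 5.5·b = 33, so b* = 6 and m* = 2·6 = 12.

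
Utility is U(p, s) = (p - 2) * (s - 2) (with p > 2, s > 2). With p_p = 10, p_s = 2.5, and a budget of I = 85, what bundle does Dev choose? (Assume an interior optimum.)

MU_p = (s−2), MU_s = (p−2).
MRS = (s−2)/(p−2).
Tangency: set MRS = p_p/p_s = 10/2.5 = 4.
So (s − 2)/(p − 2) = 4, i.e. (s − 2) = 4·(p − 2).
Rewrite the budget in excess-of-subsistence terms: 10·(p − 2) + 2.5·(s − 2) = 85 − 10·2 − 2.5·2 = 60.
Substituting, 20·(p − 2) = 60, so p − 2 = 3 and p* = 5.
Then s − 2 = 4·3 = 12, so s* = 14.

p* = 5, s* = 14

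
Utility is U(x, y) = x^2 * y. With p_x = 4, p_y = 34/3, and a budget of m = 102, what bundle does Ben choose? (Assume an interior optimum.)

MU_x = 2·x·y and MU_y = x^2.
MRS = MU_x/MU_y = (2/1)·y/x.
Tangency: set MRS = p_x/p_y = 4/(34/3) = 6/17.
So (2/1)·y/x = 6/17, i.e. y = (3/17)·x.
Substitute into the budget 4·x + (34/3)·y = 102: 6·x = 102, so x* = 17.
Then y* = (3/17)·17 = 3.

x* = 17, y* = 3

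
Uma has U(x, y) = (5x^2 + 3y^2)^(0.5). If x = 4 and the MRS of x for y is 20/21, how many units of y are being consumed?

y = 7

For CES with ρ = 2, MRS = (5/3)·(y/x)^(-1).
Setting (5/3)·(y/4)^(-1) = 20/21 gives (y/4)^(-1) = 4/7, so y/4 = 1.75 and y = 7.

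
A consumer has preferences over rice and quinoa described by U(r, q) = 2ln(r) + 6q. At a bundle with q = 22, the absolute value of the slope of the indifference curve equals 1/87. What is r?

r = 29

MU_r = 2/r, MU_q = 6.
MRS = 2/r ÷ 6.
MRS depends only on r: (1/3)/r = 1/87 ⇒ r = (1/3)/(1/87) = 29.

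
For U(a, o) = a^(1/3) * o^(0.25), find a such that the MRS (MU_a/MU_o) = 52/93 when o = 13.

a = 31

MU_a = 1/3·a^(-2/3)·o^(0.25) and MU_o = 0.25·a^(1/3)·o^(-0.75).
MRS = MU_a/MU_o = (4/3)·o/a.
Substitute o = 13: MRS = (52/3)/a. Setting (52/3)/a = 52/93 gives a = (52/3)/(52/93) = 31.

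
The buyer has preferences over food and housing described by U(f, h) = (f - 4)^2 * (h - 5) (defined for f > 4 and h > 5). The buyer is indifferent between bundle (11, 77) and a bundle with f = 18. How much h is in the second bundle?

h = 23

U(11, 77) = 3528.
Set U(18, h) = 3528 and solve.
With f = 18: (18 − 4)^2 = 196, so (h − 5) = 3528/196 = 18.
So h = 5 + 18 = 23.
Check: U(18, 23) = 3528.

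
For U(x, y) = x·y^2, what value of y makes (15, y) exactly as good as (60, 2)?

U(60, 2) = 240.
Set U(15, y) = 240 and solve.
With x = 15: y^2 = 240/15 = 16; taking the square root, y = 4.
Check: U(15, 4) = 240.

y = 4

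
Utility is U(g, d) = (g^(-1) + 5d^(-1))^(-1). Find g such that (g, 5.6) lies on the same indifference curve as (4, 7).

g = 14

U depends on (g, d) only through S = g^(-1) + 5d^(-1), so equal utility means equal S. At (4, 7): S = 27/28.
With d = 5.6: 5·5.6^(-1) = 25/28, so g^(-1) = 27/28 − 25/28 = 1/14.
Hence g = 1/(1/14) = 14.
Check: U(14, 5.6) = 1.037.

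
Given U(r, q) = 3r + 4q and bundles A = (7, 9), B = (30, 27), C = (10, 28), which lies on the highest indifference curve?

Bundle B

Evaluate utility at each bundle:
U(A) = 57.
U(B) = 198.
U(C) = 142.
Highest utility is B, so B ≻ C ≻ A.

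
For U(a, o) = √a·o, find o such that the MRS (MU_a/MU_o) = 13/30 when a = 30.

MU_a = 0.5·a^(-0.5)·o and MU_o = √a.
MRS = MU_a/MU_o = (0.5)·o/a.
Substitute a = 30: MRS = o/60. Setting o/60 = 13/30 gives o = (13/30)·60 = 26.

o = 26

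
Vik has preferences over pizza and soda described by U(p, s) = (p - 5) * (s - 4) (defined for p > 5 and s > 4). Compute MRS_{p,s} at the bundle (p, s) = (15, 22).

MRS = 1.8

MU_p = (s−4), MU_s = (p−5).
MRS = (s−4)/(p−5).
At (15, 22): MRS = 1.8.
So at (15, 22) the consumer would give up 1.8 units of s for one more unit of p.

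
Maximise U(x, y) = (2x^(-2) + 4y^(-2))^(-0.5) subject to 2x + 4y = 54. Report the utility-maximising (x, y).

x* = 9, y* = 9

For CES with ρ = -2, MRS = (2/4)·(y/x)^3.
Tangency: set MRS = p_x/p_y = 2/4 = 0.5.
So (y/x)^3 = 1; taking the cube root, y/x = 1, i.e. y = x.
Substitute into the budget 2·x + 4·y = 54: 6·x = 54, so x* = 9 and y* = 9.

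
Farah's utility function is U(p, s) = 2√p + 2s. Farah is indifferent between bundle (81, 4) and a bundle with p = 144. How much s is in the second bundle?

s = 1

U(81, 4) = 26.
Set U(144, s) = 26 and solve.
With p = 144: √144 = 12, so 2s = 26 − 2·12 = 2 and s = 1.
Check: U(144, 1) = 26.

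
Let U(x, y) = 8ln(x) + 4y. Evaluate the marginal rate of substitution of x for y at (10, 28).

MRS = 0.2

MU_x = 8/x, MU_y = 4.
MRS = 8/x ÷ 4.
At (10, 28): MRS = 0.2.
The indifference curve has slope −0.2 at this bundle.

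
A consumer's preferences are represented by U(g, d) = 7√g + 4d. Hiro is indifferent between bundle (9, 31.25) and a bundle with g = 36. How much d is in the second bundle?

U(9, 31.25) = 146.
Set U(36, d) = 146 and solve.
With g = 36: √36 = 6, so 4d = 146 − 7·6 = 104 and d = 26.
Check: U(36, 26) = 146.

d = 26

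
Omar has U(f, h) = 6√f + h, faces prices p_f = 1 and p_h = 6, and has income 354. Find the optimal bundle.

f* = 324, h* = 5

MU_f = 6/(2√f), MU_h = 1.
MRS = 6/(2√f) ÷ 1.
Tangency: set MRS = p_f/p_h = 1/6.
MRS depends only on f: 3/√f = 1/6 ⇒ √f = 3/(1/6) = 18 ⇒ f* = 324.
From the budget, 6·h = 354 − 1·324 = 30, so h* = 5.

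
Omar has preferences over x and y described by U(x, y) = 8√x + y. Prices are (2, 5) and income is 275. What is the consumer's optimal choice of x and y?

x* = 100, y* = 15

MU_x = 8/(2√x), MU_y = 1.
MRS = 8/(2√x) ÷ 1.
Tangency: set MRS = p_x/p_y = 2/5 = 0.4.
MRS depends only on x: 4/√x = 0.4 ⇒ √x = 4/0.4 = 10 ⇒ x* = 100.
From the budget, 5·y = 275 − 2·100 = 75, so y* = 15.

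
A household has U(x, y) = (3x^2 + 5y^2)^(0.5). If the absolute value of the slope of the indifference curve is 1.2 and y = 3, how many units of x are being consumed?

For CES with ρ = 2, MRS = (3/5)·(y/x)^(-1).
Setting (3/5)·(3/x)^(-1) = 1.2 gives (3/x)^(-1) = 2, so 3/x = 0.5 and x = 6.

x = 6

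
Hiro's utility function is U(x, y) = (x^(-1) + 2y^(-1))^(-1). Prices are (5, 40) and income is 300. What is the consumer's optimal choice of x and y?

x* = 12, y* = 6

For CES with ρ = -1, MRS = (1/2)·(y/x)^2.
Tangency: set MRS = p_x/p_y = 5/40 = 0.125.
So (y/x)^2 = 0.25; taking the square root, y/x = 0.5, i.e. y = 0.5·x.
Substitute into the budget 5·x + 40·y = 300: 25·x = 300, so x* = 12 and y* = 0.5·12 = 6.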